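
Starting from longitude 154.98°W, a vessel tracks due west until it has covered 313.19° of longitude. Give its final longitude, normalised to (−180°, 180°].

108.17°W

Start at -154.98°; shift −313.19° → -468.17°.
-468.17° lies outside (−180°, 180°]; add 360° → -108.17°.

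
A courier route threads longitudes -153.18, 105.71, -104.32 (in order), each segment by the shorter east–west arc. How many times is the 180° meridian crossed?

2

Leg 1: -153.18° → +105.71°, shortest Δλ = -101.11° (west) — crosses 180°.
Leg 2: +105.71° → -104.32°, shortest Δλ = 149.97° (east) — crosses 180°.
Total crossings: 2.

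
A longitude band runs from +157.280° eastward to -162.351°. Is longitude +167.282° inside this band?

Yes

Band width going east from +157.280° to -162.351°: ((-162.351 − 157.280) mod 360) = 40.369°.
Offset of +167.282° east of the west edge: ((167.282 − 157.280) mod 360) = 10.002°.
10.002° ≤ 40.369° ⇒ inside.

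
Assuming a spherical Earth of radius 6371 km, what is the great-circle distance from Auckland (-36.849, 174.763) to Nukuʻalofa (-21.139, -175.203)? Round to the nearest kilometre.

1998 km

Δλ = -175.203 − 174.763 = -349.966°; wrapped into (−180°, 180°]: 10.034°.
Δφ = -21.139 − -36.849 = 15.710°.
a = sin²(Δφ/2) + cos φ₁ · cos φ₂ · sin²(Δλ/2) = 0.024386.
c = 2·atan2(√a, √(1−a)) = 0.31360 rad → d = 6371·c ≈ 1997.96 km.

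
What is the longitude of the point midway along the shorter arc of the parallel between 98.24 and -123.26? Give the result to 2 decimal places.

Signed shortest Δλ from +98.24° to -123.26° is +138.50°.
Midpoint longitude = +98.24° + (+138.50°)/2 = +98.24° + 69.25° = +167.49°.
(The naïve average (+98.24 + -123.26)/2 = -12.51° is on the wrong side of the globe.)

+167.49°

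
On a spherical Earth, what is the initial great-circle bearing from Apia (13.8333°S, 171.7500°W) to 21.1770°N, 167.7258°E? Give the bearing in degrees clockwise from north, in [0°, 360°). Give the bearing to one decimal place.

329.7°

Δλ = 167.7258 − -171.7500 = 339.4758°; wrapped into (−180°, 180°]: -20.5242°.
θ = atan2( sin Δλ · cos φ₂ , cos φ₁ · sin φ₂ − sin φ₁ · cos φ₂ · cos Δλ )
  = atan2(-0.32693, 0.55957) = -30.295° → normalised to [0°, 360°): 329.705°.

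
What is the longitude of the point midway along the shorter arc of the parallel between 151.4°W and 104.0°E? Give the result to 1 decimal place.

Signed shortest Δλ from -151.4° to +104.0° is -104.6°.
Midpoint longitude = -151.4° + (-104.6°)/2 = -151.4° − 52.3° = -203.7°.
Normalise into (−180°, 180°]: +156.3°.
(The naïve average (-151.4 + +104.0)/2 = -23.7° is on the wrong side of the globe.)

156.3°E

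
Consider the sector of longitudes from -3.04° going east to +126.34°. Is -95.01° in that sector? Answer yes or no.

Band width going east from -3.04° to +126.34°: ((126.34 − -3.04) mod 360) = 129.38°.
Offset of -95.01° east of the west edge: ((-95.01 − -3.04) mod 360) = 268.03°.
268.03° > 129.38° ⇒ outside.

No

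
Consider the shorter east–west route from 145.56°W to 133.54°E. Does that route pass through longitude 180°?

Yes

Naïve |133.54 − -145.56| = 279.1° > 180°, so the shorter arc goes the other way round — across 180°.
Signed shortest Δλ = ((133.54 − -145.56 + 180) mod 360) − 180 = -80.9°.
Going west by 80.9° from -145.56° passes through 180° before reaching +133.54°.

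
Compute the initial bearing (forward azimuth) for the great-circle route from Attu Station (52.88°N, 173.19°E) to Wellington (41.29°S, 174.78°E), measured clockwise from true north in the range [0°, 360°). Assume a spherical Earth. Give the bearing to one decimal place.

178.8°

Δλ = 174.78 − 173.19 = 1.59°.
θ = atan2( sin Δλ · cos φ₂ , cos φ₁ · sin φ₂ − sin φ₁ · cos φ₂ · cos Δλ )
  = atan2(0.02085, -0.99712) = 178.802° → normalised to [0°, 360°): 178.802°.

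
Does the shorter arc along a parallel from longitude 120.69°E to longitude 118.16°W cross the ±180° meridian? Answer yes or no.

Yes

Naïve |-118.16 − 120.69| = 238.85° > 180°, so the shorter arc goes the other way round — across 180°.
Signed shortest Δλ = ((-118.16 − 120.69 + 180) mod 360) − 180 = 121.15°.
Going east by 121.15° from +120.69° passes through 180° before reaching -118.16°.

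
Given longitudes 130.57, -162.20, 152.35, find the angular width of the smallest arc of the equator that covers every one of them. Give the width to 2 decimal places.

Sort the longitudes: -162.20°, +130.57°, +152.35°.
Eastward gaps between consecutive values (wrapping around): 292.77°, 21.78°, 45.45°.
Largest gap = 292.77° ⇒ minimal covering band is its complement: 360° − 292.77° = 67.23°.
Band runs from +130.57° eastward to -162.20°, crossing the antimeridian.

67.23°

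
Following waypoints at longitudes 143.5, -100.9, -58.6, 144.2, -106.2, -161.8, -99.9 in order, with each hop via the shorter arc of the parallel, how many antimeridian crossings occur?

Leg 1: +143.5° → -100.9°, shortest Δλ = 115.6° (east) — crosses 180°.
Leg 2: -100.9° → -58.6°, shortest Δλ = 42.3° (east) — does not cross 180°.
Leg 3: -58.6° → +144.2°, shortest Δλ = -157.2° (west) — crosses 180°.
Leg 4: +144.2° → -106.2°, shortest Δλ = 109.6° (east) — crosses 180°.
Leg 5: -106.2° → -161.8°, shortest Δλ = -55.6° (west) — does not cross 180°.
Leg 6: -161.8° → -99.9°, shortest Δλ = 61.9° (east) — does not cross 180°.
Total crossings: 3.

3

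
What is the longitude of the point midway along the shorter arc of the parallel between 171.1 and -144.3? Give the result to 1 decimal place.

-166.6°

Signed shortest Δλ from +171.1° to -144.3° is +44.6°.
Midpoint longitude = +171.1° + (+44.6°)/2 = +171.1° + 22.3° = +193.4°.
Normalise into (−180°, 180°]: -166.6°.
(The naïve average (+171.1 + -144.3)/2 = 13.4° is on the wrong side of the globe.)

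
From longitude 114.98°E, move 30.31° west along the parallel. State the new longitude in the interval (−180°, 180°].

84.67°E

Start at +114.98°; shift −30.31° → +84.67°.
+84.67° already lies in (−180°, 180°].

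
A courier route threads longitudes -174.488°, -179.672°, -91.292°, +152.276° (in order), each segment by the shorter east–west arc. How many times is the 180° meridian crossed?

1

Leg 1: -174.488° → -179.672°, shortest Δλ = -5.184° (west) — does not cross 180°.
Leg 2: -179.672° → -91.292°, shortest Δλ = 88.38° (east) — does not cross 180°.
Leg 3: -91.292° → +152.276°, shortest Δλ = -116.432° (west) — crosses 180°.
Total crossings: 1.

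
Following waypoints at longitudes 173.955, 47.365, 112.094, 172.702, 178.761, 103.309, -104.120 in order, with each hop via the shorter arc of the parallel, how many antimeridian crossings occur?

Leg 1: +173.955° → +47.365°, shortest Δλ = -126.59° (west) — does not cross 180°.
Leg 2: +47.365° → +112.094°, shortest Δλ = 64.729° (east) — does not cross 180°.
Leg 3: +112.094° → +172.702°, shortest Δλ = 60.608° (east) — does not cross 180°.
Leg 4: +172.702° → +178.761°, shortest Δλ = 6.059° (east) — does not cross 180°.
Leg 5: +178.761° → +103.309°, shortest Δλ = -75.452° (west) — does not cross 180°.
Leg 6: +103.309° → -104.120°, shortest Δλ = 152.571° (east) — crosses 180°.
Total crossings: 1.

1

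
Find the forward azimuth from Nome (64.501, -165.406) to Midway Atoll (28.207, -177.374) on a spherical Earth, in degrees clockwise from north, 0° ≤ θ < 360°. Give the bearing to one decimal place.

197.6°

Δλ = -177.374 − -165.406 = -11.968°.
θ = atan2( sin Δλ · cos φ₂ , cos φ₁ · sin φ₂ − sin φ₁ · cos φ₂ · cos Δλ )
  = atan2(-0.18274, -0.57464) = -162.359° → normalised to [0°, 360°): 197.641°.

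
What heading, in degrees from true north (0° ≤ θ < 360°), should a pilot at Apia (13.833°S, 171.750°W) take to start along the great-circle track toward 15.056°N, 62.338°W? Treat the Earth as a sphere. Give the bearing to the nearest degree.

Δλ = -62.338 − -171.750 = 109.412°.
θ = atan2( sin Δλ · cos φ₂ , cos φ₁ · sin φ₂ − sin φ₁ · cos φ₂ · cos Δλ )
  = atan2(0.91078, 0.17549) = 79.094° → normalised to [0°, 360°): 79.094°.

79°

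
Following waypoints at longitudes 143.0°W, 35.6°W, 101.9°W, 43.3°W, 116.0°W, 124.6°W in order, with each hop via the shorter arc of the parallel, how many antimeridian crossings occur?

Leg 1: -143.0° → -35.6°, shortest Δλ = 107.4° (east) — does not cross 180°.
Leg 2: -35.6° → -101.9°, shortest Δλ = -66.3° (west) — does not cross 180°.
Leg 3: -101.9° → -43.3°, shortest Δλ = 58.6° (east) — does not cross 180°.
Leg 4: -43.3° → -116.0°, shortest Δλ = -72.7° (west) — does not cross 180°.
Leg 5: -116.0° → -124.6°, shortest Δλ = -8.6° (west) — does not cross 180°.
Total crossings: 0.

0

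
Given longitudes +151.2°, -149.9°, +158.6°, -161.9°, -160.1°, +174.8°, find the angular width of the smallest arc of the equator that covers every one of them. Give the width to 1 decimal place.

58.9°

Sort the longitudes: -161.9°, -160.1°, -149.9°, +151.2°, +158.6°, +174.8°.
Eastward gaps between consecutive values (wrapping around): 1.8°, 10.2°, 301.1°, 7.4°, 16.2°, 23.3°.
Largest gap = 301.1° ⇒ minimal covering band is its complement: 360° − 301.1° = 58.9°.
Band runs from +151.2° eastward to -149.9°, crossing the antimeridian.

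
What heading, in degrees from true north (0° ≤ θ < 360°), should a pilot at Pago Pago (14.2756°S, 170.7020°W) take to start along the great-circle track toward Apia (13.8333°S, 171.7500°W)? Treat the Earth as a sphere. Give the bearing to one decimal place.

293.4°

Δλ = -171.7500 − -170.7020 = -1.0480°.
θ = atan2( sin Δλ · cos φ₂ , cos φ₁ · sin φ₂ − sin φ₁ · cos φ₂ · cos Δλ )
  = atan2(-0.01776, 0.00768) = -66.616° → normalised to [0°, 360°): 293.384°.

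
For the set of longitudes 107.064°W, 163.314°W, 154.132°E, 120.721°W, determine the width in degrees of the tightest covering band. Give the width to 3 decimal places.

Sort the longitudes: -163.314°, -120.721°, -107.064°, +154.132°.
Eastward gaps between consecutive values (wrapping around): 42.593°, 13.657°, 261.196°, 42.554°.
Largest gap = 261.196° ⇒ minimal covering band is its complement: 360° − 261.196° = 98.804°.
Band runs from +154.132° eastward to -107.064°, crossing the antimeridian.

98.804°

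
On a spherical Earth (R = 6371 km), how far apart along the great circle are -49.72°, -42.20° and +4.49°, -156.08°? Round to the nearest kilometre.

Δλ = -156.08 − -42.20 = -113.88°.
Δφ = 4.49 − -49.72 = 54.21°.
a = sin²(Δφ/2) + cos φ₁ · cos φ₂ · sin²(Δλ/2) = 0.660324.
c = 2·atan2(√a, √(1−a)) = 1.89721 rad → d = 6371·c ≈ 12087.12 km.

12087 km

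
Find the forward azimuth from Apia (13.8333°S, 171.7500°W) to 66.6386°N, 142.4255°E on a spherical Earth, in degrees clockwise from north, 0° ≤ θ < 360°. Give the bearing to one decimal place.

Δλ = 142.4255 − -171.7500 = 314.1755°; wrapped into (−180°, 180°]: -45.8245°.
θ = atan2( sin Δλ · cos φ₂ , cos φ₁ · sin φ₂ − sin φ₁ · cos φ₂ · cos Δλ )
  = atan2(-0.28439, 0.95746) = -16.543° → normalised to [0°, 360°): 343.457°.

343.5°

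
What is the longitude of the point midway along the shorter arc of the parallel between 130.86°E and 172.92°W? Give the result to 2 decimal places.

158.97°E

Signed shortest Δλ from +130.86° to -172.92° is +56.22°.
Midpoint longitude = +130.86° + (+56.22°)/2 = +130.86° + 28.11° = +158.97°.
(The naïve average (+130.86 + -172.92)/2 = -21.03° is on the wrong side of the globe.)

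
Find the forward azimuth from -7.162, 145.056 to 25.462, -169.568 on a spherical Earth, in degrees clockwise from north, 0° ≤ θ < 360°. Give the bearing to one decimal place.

51.8°

Δλ = -169.568 − 145.056 = -314.624°; wrapped into (−180°, 180°]: 45.376°.
θ = atan2( sin Δλ · cos φ₂ , cos φ₁ · sin φ₂ − sin φ₁ · cos φ₂ · cos Δλ )
  = atan2(0.64260, 0.50563) = 51.803° → normalised to [0°, 360°): 51.803°.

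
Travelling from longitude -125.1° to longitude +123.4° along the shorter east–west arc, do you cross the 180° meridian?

Naïve |123.4 − -125.1| = 248.5° > 180°, so the shorter arc goes the other way round — across 180°.
Signed shortest Δλ = ((123.4 − -125.1 + 180) mod 360) − 180 = -111.5°.
Going west by 111.5° from -125.1° passes through 180° before reaching +123.4°.

Yes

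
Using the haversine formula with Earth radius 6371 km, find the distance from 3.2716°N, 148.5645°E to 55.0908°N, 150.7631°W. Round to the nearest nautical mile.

4259 nmi

Δλ = -150.7631 − 148.5645 = -299.3276°; wrapped into (−180°, 180°]: 60.6724°.
Δφ = 55.0908 − 3.2716 = 51.8192°.
a = sin²(Δφ/2) + cos φ₁ · cos φ₂ · sin²(Δλ/2) = 0.336677.
c = 2·atan2(√a, √(1−a)) = 1.23804 rad → d = 6371·c ≈ 7887.57 km ≈ 4258.95 nmi.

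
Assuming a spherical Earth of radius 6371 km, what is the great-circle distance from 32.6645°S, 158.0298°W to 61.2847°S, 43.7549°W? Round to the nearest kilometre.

8019 km

Δλ = -43.7549 − -158.0298 = 114.2749°.
Δφ = -61.2847 − -32.6645 = -28.6202°.
a = sin²(Δφ/2) + cos φ₁ · cos φ₂ · sin²(Δλ/2) = 0.346471.
c = 2·atan2(√a, √(1−a)) = 1.25870 rad → d = 6371·c ≈ 8019.15 km.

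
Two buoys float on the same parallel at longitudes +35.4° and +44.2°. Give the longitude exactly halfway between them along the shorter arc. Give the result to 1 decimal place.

+39.8°

Signed shortest Δλ from +35.4° to +44.2° is +8.8°.
Midpoint longitude = +35.4° + (+8.8°)/2 = +35.4° + 4.4° = +39.8°.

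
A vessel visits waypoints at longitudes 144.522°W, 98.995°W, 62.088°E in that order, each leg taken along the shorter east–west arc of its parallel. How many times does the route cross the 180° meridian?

Leg 1: -144.522° → -98.995°, shortest Δλ = 45.527° (east) — does not cross 180°.
Leg 2: -98.995° → +62.088°, shortest Δλ = 161.083° (east) — does not cross 180°.
Total crossings: 0.

0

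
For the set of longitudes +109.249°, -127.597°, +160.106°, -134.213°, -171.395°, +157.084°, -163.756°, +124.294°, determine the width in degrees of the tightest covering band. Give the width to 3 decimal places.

Sort the longitudes: -171.395°, -163.756°, -134.213°, -127.597°, +109.249°, +124.294°, +157.084°, +160.106°.
Eastward gaps between consecutive values (wrapping around): 7.639°, 29.543°, 6.616°, 236.846°, 15.045°, 32.790°, 3.022°, 28.499°.
Largest gap = 236.846° ⇒ minimal covering band is its complement: 360° − 236.846° = 123.154°.
Band runs from +109.249° eastward to -127.597°, crossing the antimeridian.

123.154°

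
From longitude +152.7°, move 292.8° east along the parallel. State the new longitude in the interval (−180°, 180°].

Start at +152.7°; shift +292.8° → +445.5°.
+445.5° lies outside (−180°, 180°]; subtract 360° → +85.5°.

+85.5°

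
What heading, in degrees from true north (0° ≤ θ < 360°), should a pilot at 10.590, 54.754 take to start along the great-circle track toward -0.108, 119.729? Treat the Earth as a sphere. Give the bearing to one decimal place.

95.0°

Δλ = 119.729 − 54.754 = 64.975°.
θ = atan2( sin Δλ · cos φ₂ , cos φ₁ · sin φ₂ − sin φ₁ · cos φ₂ · cos Δλ )
  = atan2(0.90612, -0.07959) = 95.020° → normalised to [0°, 360°): 95.020°.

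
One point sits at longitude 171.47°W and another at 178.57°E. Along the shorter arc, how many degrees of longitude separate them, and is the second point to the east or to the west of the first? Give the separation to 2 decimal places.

9.96° west

Raw difference: 178.57 − -171.47 = 350.04°.
Normalise into (−180°, 180°]: 350.04° − 360° = -9.96°.
Negative ⇒ the second point lies to the west; separation 9.96°.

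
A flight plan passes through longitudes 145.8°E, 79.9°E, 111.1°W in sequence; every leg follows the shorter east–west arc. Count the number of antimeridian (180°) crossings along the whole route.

1

Leg 1: +145.8° → +79.9°, shortest Δλ = -65.9° (west) — does not cross 180°.
Leg 2: +79.9° → -111.1°, shortest Δλ = 169.0° (east) — crosses 180°.
Total crossings: 1.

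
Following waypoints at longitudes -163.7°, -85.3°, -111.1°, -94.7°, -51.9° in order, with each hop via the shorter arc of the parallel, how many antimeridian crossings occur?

0

Leg 1: -163.7° → -85.3°, shortest Δλ = 78.4° (east) — does not cross 180°.
Leg 2: -85.3° → -111.1°, shortest Δλ = -25.8° (west) — does not cross 180°.
Leg 3: -111.1° → -94.7°, shortest Δλ = 16.4° (east) — does not cross 180°.
Leg 4: -94.7° → -51.9°, shortest Δλ = 42.8° (east) — does not cross 180°.
Total crossings: 0.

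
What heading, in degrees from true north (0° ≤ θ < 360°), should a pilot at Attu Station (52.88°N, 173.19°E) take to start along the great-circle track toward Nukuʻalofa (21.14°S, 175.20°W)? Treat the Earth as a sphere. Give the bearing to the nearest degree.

169°

Δλ = -175.20 − 173.19 = -348.39°; wrapped into (−180°, 180°]: 11.61°.
θ = atan2( sin Δλ · cos φ₂ , cos φ₁ · sin φ₂ − sin φ₁ · cos φ₂ · cos Δλ )
  = atan2(0.18771, -0.94614) = 168.779° → normalised to [0°, 360°): 168.779°.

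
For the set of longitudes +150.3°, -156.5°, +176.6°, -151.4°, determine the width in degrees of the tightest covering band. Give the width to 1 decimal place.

58.3°

Sort the longitudes: -156.5°, -151.4°, +150.3°, +176.6°.
Eastward gaps between consecutive values (wrapping around): 5.1°, 301.7°, 26.3°, 26.9°.
Largest gap = 301.7° ⇒ minimal covering band is its complement: 360° − 301.7° = 58.3°.
Band runs from +150.3° eastward to -151.4°, crossing the antimeridian.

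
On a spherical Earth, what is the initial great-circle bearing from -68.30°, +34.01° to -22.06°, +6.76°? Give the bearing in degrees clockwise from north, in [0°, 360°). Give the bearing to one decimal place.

Δλ = 6.76 − 34.01 = -27.25°.
θ = atan2( sin Δλ · cos φ₂ , cos φ₁ · sin φ₂ − sin φ₁ · cos φ₂ · cos Δλ )
  = atan2(-0.42435, 0.62667) = -34.104° → normalised to [0°, 360°): 325.896°.

325.9°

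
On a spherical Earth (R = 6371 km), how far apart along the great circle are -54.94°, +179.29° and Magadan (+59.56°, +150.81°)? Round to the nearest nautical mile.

Δλ = 150.81 − 179.29 = -28.48°.
Δφ = 59.56 − -54.94 = 114.50°.
a = sin²(Δφ/2) + cos φ₁ · cos φ₂ · sin²(Δλ/2) = 0.724956.
c = 2·atan2(√a, √(1−a)) = 2.03746 rad → d = 6371·c ≈ 12980.68 km ≈ 7009.01 nmi.

7009 nmi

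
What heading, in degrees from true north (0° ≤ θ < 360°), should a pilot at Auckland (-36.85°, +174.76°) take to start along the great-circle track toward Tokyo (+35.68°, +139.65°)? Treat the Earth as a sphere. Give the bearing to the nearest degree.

Δλ = 139.65 − 174.76 = -35.11°.
θ = atan2( sin Δλ · cos φ₂ , cos φ₁ · sin φ₂ − sin φ₁ · cos φ₂ · cos Δλ )
  = atan2(-0.46719, 0.86524) = -28.367° → normalised to [0°, 360°): 331.633°.

332°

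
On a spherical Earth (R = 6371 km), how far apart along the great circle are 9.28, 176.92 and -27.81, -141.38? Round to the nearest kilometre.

Δλ = -141.38 − 176.92 = -318.30°; wrapped into (−180°, 180°]: 41.70°.
Δφ = -27.81 − 9.28 = -37.09°.
a = sin²(Δφ/2) + cos φ₁ · cos φ₂ · sin²(Δλ/2) = 0.211738.
c = 2·atan2(√a, √(1−a)) = 0.95633 rad → d = 6371·c ≈ 6092.77 km.

6093 km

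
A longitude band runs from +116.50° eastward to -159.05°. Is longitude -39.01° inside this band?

Band width going east from +116.50° to -159.05°: ((-159.05 − 116.50) mod 360) = 84.45°.
Offset of -39.01° east of the west edge: ((-39.01 − 116.50) mod 360) = 204.49°.
204.49° > 84.45° ⇒ outside.

No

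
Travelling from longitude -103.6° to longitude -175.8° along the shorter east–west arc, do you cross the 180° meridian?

Signed shortest Δλ = ((-175.8 − -103.6 + 180) mod 360) − 180 = -72.2°.
Going west by 72.2° from -103.6° reaches -175.8° without touching 180°.

No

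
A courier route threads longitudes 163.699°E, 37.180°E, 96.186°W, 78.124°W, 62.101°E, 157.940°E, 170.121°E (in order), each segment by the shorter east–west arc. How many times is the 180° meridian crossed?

0

Leg 1: +163.699° → +37.180°, shortest Δλ = -126.519° (west) — does not cross 180°.
Leg 2: +37.180° → -96.186°, shortest Δλ = -133.366° (west) — does not cross 180°.
Leg 3: -96.186° → -78.124°, shortest Δλ = 18.062° (east) — does not cross 180°.
Leg 4: -78.124° → +62.101°, shortest Δλ = 140.225° (east) — does not cross 180°.
Leg 5: +62.101° → +157.940°, shortest Δλ = 95.839° (east) — does not cross 180°.
Leg 6: +157.940° → +170.121°, shortest Δλ = 12.181° (east) — does not cross 180°.
Total crossings: 0.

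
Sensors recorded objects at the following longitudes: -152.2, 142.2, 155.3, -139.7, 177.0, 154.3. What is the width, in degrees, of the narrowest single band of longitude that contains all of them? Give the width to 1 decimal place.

Sort the longitudes: -152.2°, -139.7°, +142.2°, +154.3°, +155.3°, +177.0°.
Eastward gaps between consecutive values (wrapping around): 12.5°, 281.9°, 12.1°, 1.0°, 21.7°, 30.8°.
Largest gap = 281.9° ⇒ minimal covering band is its complement: 360° − 281.9° = 78.1°.
Band runs from +142.2° eastward to -139.7°, crossing the antimeridian.

78.1°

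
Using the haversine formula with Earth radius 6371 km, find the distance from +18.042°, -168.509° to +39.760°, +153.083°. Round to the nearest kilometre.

Δλ = 153.083 − -168.509 = 321.592°; wrapped into (−180°, 180°]: -38.408°.
Δφ = 39.760 − 18.042 = 21.718°.
a = sin²(Δφ/2) + cos φ₁ · cos φ₂ · sin²(Δλ/2) = 0.114576.
c = 2·atan2(√a, √(1−a)) = 0.69063 rad → d = 6371·c ≈ 4399.98 km.

4400 km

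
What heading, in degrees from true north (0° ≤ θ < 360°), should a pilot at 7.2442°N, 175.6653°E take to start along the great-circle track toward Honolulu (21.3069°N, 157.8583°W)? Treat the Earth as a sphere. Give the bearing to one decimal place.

Δλ = -157.8583 − 175.6653 = -333.5236°; wrapped into (−180°, 180°]: 26.4764°.
θ = atan2( sin Δλ · cos φ₂ , cos φ₁ · sin φ₂ − sin φ₁ · cos φ₂ · cos Δλ )
  = atan2(0.41536, 0.25531) = 58.422° → normalised to [0°, 360°): 58.422°.

58.4°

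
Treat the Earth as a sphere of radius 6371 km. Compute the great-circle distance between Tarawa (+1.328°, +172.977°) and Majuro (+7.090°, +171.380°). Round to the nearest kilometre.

665 km

Δλ = 171.380 − 172.977 = -1.597°.
Δφ = 7.090 − 1.328 = 5.762°.
a = sin²(Δφ/2) + cos φ₁ · cos φ₂ · sin²(Δλ/2) = 0.002719.
c = 2·atan2(√a, √(1−a)) = 0.10433 rad → d = 6371·c ≈ 664.71 km.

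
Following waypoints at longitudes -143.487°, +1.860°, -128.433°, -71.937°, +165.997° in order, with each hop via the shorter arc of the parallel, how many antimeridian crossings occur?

1

Leg 1: -143.487° → +1.860°, shortest Δλ = 145.347° (east) — does not cross 180°.
Leg 2: +1.860° → -128.433°, shortest Δλ = -130.293° (west) — does not cross 180°.
Leg 3: -128.433° → -71.937°, shortest Δλ = 56.496° (east) — does not cross 180°.
Leg 4: -71.937° → +165.997°, shortest Δλ = -122.066° (west) — crosses 180°.
Total crossings: 1.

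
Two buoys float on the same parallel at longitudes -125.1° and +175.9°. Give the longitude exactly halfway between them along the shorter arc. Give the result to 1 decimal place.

Signed shortest Δλ from -125.1° to +175.9° is -59.0°.
Midpoint longitude = -125.1° + (-59.0°)/2 = -125.1° − 29.5° = -154.6°.
(The naïve average (-125.1 + +175.9)/2 = 25.4° is on the wrong side of the globe.)

-154.6°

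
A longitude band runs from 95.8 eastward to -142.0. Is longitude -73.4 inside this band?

Band width going east from +95.8° to -142.0°: ((-142.0 − 95.8) mod 360) = 122.2°.
Offset of -73.4° east of the west edge: ((-73.4 − 95.8) mod 360) = 190.8°.
190.8° > 122.2° ⇒ outside.

No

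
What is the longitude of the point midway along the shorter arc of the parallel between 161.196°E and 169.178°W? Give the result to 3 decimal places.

176.009°E

Signed shortest Δλ from +161.196° to -169.178° is +29.626°.
Midpoint longitude = +161.196° + (+29.626°)/2 = +161.196° + 14.813° = +176.009°.
(The naïve average (+161.196 + -169.178)/2 = -3.991° is on the wrong side of the globe.)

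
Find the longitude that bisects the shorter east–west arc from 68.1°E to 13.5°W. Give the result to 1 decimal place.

27.3°E

Signed shortest Δλ from +68.1° to -13.5° is -81.6°.
Midpoint longitude = +68.1° + (-81.6°)/2 = +68.1° − 40.8° = +27.3°.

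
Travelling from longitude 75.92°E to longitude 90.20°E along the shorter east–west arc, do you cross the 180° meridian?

No

Signed shortest Δλ = ((90.20 − 75.92 + 180) mod 360) − 180 = 14.28°.
Going east by 14.28° from +75.92° reaches +90.20° without touching 180°.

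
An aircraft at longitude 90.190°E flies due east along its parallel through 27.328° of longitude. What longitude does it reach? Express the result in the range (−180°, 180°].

117.518°E

Start at +90.190°; shift +27.328° → +117.518°.
+117.518° already lies in (−180°, 180°].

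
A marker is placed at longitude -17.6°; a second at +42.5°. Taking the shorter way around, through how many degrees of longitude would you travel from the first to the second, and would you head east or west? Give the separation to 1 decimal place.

Raw difference: 42.5 − -17.6 = 60.1°.
Normalise into (−180°, 180°]: 60.1° stays 60.1°.
Positive ⇒ the second point lies to the east; separation 60.1°.

60.1° east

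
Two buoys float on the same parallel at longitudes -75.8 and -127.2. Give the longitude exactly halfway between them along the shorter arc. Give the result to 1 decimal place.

Signed shortest Δλ from -75.8° to -127.2° is -51.4°.
Midpoint longitude = -75.8° + (-51.4°)/2 = -75.8° − 25.7° = -101.5°.

-101.5°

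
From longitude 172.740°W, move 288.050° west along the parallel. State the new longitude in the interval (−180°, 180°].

Start at -172.740°; shift −288.050° → -460.790°.
-460.790° lies outside (−180°, 180°]; add 360° → -100.790°.

100.790°W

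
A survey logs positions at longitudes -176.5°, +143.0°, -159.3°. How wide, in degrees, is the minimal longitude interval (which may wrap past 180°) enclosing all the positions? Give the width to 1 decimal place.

Sort the longitudes: -176.5°, -159.3°, +143.0°.
Eastward gaps between consecutive values (wrapping around): 17.2°, 302.3°, 40.5°.
Largest gap = 302.3° ⇒ minimal covering band is its complement: 360° − 302.3° = 57.7°.
Band runs from +143.0° eastward to -159.3°, crossing the antimeridian.

57.7°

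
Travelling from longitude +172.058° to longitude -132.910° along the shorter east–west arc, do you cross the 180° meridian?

Naïve |-132.910 − 172.058| = 304.968° > 180°, so the shorter arc goes the other way round — across 180°.
Signed shortest Δλ = ((-132.910 − 172.058 + 180) mod 360) − 180 = 55.032°.
Going east by 55.032° from +172.058° passes through 180° before reaching -132.910°.

Yes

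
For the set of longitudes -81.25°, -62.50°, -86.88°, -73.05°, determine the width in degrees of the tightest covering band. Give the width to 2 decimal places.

Sort the longitudes: -86.88°, -81.25°, -73.05°, -62.50°.
Eastward gaps between consecutive values (wrapping around): 5.63°, 8.20°, 10.55°, 335.62°.
Largest gap = 335.62° ⇒ minimal covering band is its complement: 360° − 335.62° = 24.38°.
Band runs from -86.88° eastward to -62.50°.

24.38°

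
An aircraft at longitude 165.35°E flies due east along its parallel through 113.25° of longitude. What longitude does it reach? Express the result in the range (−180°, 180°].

Start at +165.35°; shift +113.25° → +278.60°.
+278.60° lies outside (−180°, 180°]; subtract 360° → -81.40°.

81.40°W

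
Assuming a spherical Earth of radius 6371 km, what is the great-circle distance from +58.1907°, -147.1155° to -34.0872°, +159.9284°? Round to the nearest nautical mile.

Δλ = 159.9284 − -147.1155 = 307.0439°; wrapped into (−180°, 180°]: -52.9561°.
Δφ = -34.0872 − 58.1907 = -92.2779°.
a = sin²(Δφ/2) + cos φ₁ · cos φ₂ · sin²(Δλ/2) = 0.606650.
c = 2·atan2(√a, √(1−a)) = 1.78575 rad → d = 6371·c ≈ 11377.00 km ≈ 6143.09 nmi.

6143 nmi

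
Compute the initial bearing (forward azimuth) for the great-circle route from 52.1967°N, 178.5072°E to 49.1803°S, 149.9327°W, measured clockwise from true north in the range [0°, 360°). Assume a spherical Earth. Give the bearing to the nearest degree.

159°

Δλ = -149.9327 − 178.5072 = -328.4399°; wrapped into (−180°, 180°]: 31.5601°.
θ = atan2( sin Δλ · cos φ₂ , cos φ₁ · sin φ₂ − sin φ₁ · cos φ₂ · cos Δλ )
  = atan2(0.34213, -0.90396) = 159.269° → normalised to [0°, 360°): 159.269°.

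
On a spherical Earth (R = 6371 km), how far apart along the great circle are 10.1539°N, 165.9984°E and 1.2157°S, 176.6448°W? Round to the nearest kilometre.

2300 km

Δλ = -176.6448 − 165.9984 = -342.6432°; wrapped into (−180°, 180°]: 17.3568°.
Δφ = -1.2157 − 10.1539 = -11.3696°.
a = sin²(Δφ/2) + cos φ₁ · cos φ₂ · sin²(Δλ/2) = 0.032218.
c = 2·atan2(√a, √(1−a)) = 0.36094 rad → d = 6371·c ≈ 2299.56 km.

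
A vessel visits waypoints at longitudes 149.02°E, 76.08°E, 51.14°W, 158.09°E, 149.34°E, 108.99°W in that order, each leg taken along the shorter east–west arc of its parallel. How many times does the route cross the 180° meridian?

Leg 1: +149.02° → +76.08°, shortest Δλ = -72.94° (west) — does not cross 180°.
Leg 2: +76.08° → -51.14°, shortest Δλ = -127.22° (west) — does not cross 180°.
Leg 3: -51.14° → +158.09°, shortest Δλ = -150.77° (west) — crosses 180°.
Leg 4: +158.09° → +149.34°, shortest Δλ = -8.75° (west) — does not cross 180°.
Leg 5: +149.34° → -108.99°, shortest Δλ = 101.67° (east) — crosses 180°.
Total crossings: 2.

2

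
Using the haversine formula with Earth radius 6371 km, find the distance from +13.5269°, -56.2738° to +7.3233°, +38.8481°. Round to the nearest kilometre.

10366 km

Δλ = 38.8481 − -56.2738 = 95.1219°.
Δφ = 7.3233 − 13.5269 = -6.2036°.
a = sin²(Δφ/2) + cos φ₁ · cos φ₂ · sin²(Δλ/2) = 0.528138.
c = 2·atan2(√a, √(1−a)) = 1.62710 rad → d = 6371·c ≈ 10366.26 km.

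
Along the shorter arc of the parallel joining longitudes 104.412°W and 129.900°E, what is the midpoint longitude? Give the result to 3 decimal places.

167.256°W

Signed shortest Δλ from -104.412° to +129.900° is -125.688°.
Midpoint longitude = -104.412° + (-125.688°)/2 = -104.412° − 62.844° = -167.256°.
(The naïve average (-104.412 + +129.900)/2 = 12.744° is on the wrong side of the globe.)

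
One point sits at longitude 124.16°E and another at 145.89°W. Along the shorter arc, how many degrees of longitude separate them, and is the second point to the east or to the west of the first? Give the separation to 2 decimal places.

Raw difference: -145.89 − 124.16 = -270.05°.
Normalise into (−180°, 180°]: -270.05° + 360° = 89.95°.
Positive ⇒ the second point lies to the east; separation 89.95°.

89.95° east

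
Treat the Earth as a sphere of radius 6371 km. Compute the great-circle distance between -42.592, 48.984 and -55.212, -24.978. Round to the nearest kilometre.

5314 km

Δλ = -24.978 − 48.984 = -73.962°.
Δφ = -55.212 − -42.592 = -12.620°.
a = sin²(Δφ/2) + cos φ₁ · cos φ₂ · sin²(Δλ/2) = 0.164072.
c = 2·atan2(√a, √(1−a)) = 0.83408 rad → d = 6371·c ≈ 5313.95 km.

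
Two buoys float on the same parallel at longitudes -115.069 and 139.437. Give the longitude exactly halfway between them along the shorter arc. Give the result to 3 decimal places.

-167.816°

Signed shortest Δλ from -115.069° to +139.437° is -105.494°.
Midpoint longitude = -115.069° + (-105.494°)/2 = -115.069° − 52.747° = -167.816°.
(The naïve average (-115.069 + +139.437)/2 = 12.184° is on the wrong side of the globe.)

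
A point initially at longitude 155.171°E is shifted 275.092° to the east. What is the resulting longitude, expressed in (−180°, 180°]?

70.263°E

Start at +155.171°; shift +275.092° → +430.263°.
+430.263° lies outside (−180°, 180°]; subtract 360° → +70.263°.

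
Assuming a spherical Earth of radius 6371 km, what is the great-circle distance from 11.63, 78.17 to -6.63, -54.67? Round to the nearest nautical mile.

Δλ = -54.67 − 78.17 = -132.84°.
Δφ = -6.63 − 11.63 = -18.26°.
a = sin²(Δφ/2) + cos φ₁ · cos φ₂ · sin²(Δλ/2) = 0.842408.
c = 2·atan2(√a, √(1−a)) = 2.32515 rad → d = 6371·c ≈ 14813.51 km ≈ 7998.65 nmi.

7999 nmi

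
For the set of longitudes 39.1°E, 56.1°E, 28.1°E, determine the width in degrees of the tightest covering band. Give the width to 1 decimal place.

28.0°

Sort the longitudes: +28.1°, +39.1°, +56.1°.
Eastward gaps between consecutive values (wrapping around): 11.0°, 17.0°, 332.0°.
Largest gap = 332.0° ⇒ minimal covering band is its complement: 360° − 332.0° = 28.0°.
Band runs from +28.1° eastward to +56.1°.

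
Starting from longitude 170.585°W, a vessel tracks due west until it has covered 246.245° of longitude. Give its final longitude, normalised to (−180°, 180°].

Start at -170.585°; shift −246.245° → -416.830°.
-416.830° lies outside (−180°, 180°]; add 360° → -56.830°.

56.830°W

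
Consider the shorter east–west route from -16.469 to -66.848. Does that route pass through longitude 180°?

Signed shortest Δλ = ((-66.848 − -16.469 + 180) mod 360) − 180 = -50.379°.
Going west by 50.379° from -16.469° reaches -66.848° without touching 180°.

No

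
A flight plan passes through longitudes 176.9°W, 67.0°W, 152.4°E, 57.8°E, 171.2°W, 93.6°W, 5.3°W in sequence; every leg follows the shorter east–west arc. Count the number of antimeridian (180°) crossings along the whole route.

Leg 1: -176.9° → -67.0°, shortest Δλ = 109.9° (east) — does not cross 180°.
Leg 2: -67.0° → +152.4°, shortest Δλ = -140.6° (west) — crosses 180°.
Leg 3: +152.4° → +57.8°, shortest Δλ = -94.6° (west) — does not cross 180°.
Leg 4: +57.8° → -171.2°, shortest Δλ = 131.0° (east) — crosses 180°.
Leg 5: -171.2° → -93.6°, shortest Δλ = 77.6° (east) — does not cross 180°.
Leg 6: -93.6° → -5.3°, shortest Δλ = 88.3° (east) — does not cross 180°.
Total crossings: 2.

2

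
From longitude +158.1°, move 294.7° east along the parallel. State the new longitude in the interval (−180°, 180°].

+92.8°

Start at +158.1°; shift +294.7° → +452.8°.
+452.8° lies outside (−180°, 180°]; subtract 360° → +92.8°.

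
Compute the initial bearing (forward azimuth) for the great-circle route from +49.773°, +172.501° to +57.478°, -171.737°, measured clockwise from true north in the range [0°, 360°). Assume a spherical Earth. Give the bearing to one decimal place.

Δλ = -171.737 − 172.501 = -344.238°; wrapped into (−180°, 180°]: 15.762°.
θ = atan2( sin Δλ · cos φ₂ , cos φ₁ · sin φ₂ − sin φ₁ · cos φ₂ · cos Δλ )
  = atan2(0.14604, 0.14951) = 44.328° → normalised to [0°, 360°): 44.328°.

44.3°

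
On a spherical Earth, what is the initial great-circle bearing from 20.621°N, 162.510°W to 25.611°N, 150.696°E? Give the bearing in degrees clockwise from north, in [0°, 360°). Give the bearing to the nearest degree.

286°

Δλ = 150.696 − -162.510 = 313.206°; wrapped into (−180°, 180°]: -46.794°.
θ = atan2( sin Δλ · cos φ₂ , cos φ₁ · sin φ₂ − sin φ₁ · cos φ₂ · cos Δλ )
  = atan2(-0.65728, 0.18714) = -74.107° → normalised to [0°, 360°): 285.893°.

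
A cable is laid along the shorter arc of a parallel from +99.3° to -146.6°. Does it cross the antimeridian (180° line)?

Naïve |-146.6 − 99.3| = 245.9° > 180°, so the shorter arc goes the other way round — across 180°.
Signed shortest Δλ = ((-146.6 − 99.3 + 180) mod 360) − 180 = 114.1°.
Going east by 114.1° from +99.3° passes through 180° before reaching -146.6°.

Yes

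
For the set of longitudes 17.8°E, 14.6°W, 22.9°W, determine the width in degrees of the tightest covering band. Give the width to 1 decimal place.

40.7°

Sort the longitudes: -22.9°, -14.6°, +17.8°.
Eastward gaps between consecutive values (wrapping around): 8.3°, 32.4°, 319.3°.
Largest gap = 319.3° ⇒ minimal covering band is its complement: 360° − 319.3° = 40.7°.
Band runs from -22.9° eastward to +17.8°.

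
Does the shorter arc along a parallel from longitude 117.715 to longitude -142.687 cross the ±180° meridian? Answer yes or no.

Naïve |-142.687 − 117.715| = 260.402° > 180°, so the shorter arc goes the other way round — across 180°.
Signed shortest Δλ = ((-142.687 − 117.715 + 180) mod 360) − 180 = 99.598°.
Going east by 99.598° from +117.715° passes through 180° before reaching -142.687°.

Yes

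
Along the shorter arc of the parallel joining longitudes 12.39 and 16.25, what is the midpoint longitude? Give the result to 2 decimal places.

+14.32°

Signed shortest Δλ from +12.39° to +16.25° is +3.86°.
Midpoint longitude = +12.39° + (+3.86°)/2 = +12.39° + 1.93° = +14.32°.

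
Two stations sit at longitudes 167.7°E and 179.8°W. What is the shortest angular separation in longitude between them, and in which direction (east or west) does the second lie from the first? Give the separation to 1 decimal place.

12.5° east

Raw difference: -179.8 − 167.7 = -347.5°.
Normalise into (−180°, 180°]: -347.5° + 360° = 12.5°.
Positive ⇒ the second point lies to the east; separation 12.5°.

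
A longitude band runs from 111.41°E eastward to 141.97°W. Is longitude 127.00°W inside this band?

No

Band width going east from +111.41° to -141.97°: ((-141.97 − 111.41) mod 360) = 106.62°.
Offset of -127.00° east of the west edge: ((-127.00 − 111.41) mod 360) = 121.59°.
121.59° > 106.62° ⇒ outside.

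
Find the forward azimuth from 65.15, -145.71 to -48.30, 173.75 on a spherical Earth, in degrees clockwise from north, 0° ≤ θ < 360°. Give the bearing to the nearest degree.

209°

Δλ = 173.75 − -145.71 = 319.46°; wrapped into (−180°, 180°]: -40.54°.
θ = atan2( sin Δλ · cos φ₂ , cos φ₁ · sin φ₂ − sin φ₁ · cos φ₂ · cos Δλ )
  = atan2(-0.43239, -0.77251) = -150.763° → normalised to [0°, 360°): 209.237°.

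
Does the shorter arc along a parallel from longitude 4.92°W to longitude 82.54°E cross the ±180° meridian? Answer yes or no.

Signed shortest Δλ = ((82.54 − -4.92 + 180) mod 360) − 180 = 87.46°.
Going east by 87.46° from -4.92° reaches +82.54° without touching 180°.

No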